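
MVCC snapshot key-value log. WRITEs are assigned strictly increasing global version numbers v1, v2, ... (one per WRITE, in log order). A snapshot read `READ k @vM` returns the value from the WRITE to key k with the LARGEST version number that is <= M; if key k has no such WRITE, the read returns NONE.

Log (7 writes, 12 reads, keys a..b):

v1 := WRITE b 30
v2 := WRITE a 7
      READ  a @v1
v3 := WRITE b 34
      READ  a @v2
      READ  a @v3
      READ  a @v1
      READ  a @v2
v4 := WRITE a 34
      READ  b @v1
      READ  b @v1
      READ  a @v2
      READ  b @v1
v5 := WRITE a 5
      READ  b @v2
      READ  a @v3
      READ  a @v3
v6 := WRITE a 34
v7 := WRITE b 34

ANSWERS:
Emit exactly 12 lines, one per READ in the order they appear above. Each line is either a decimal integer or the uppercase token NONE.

Answer: NONE
7
7
NONE
7
30
30
7
30
30
7
7

Derivation:
v1: WRITE b=30  (b history now [(1, 30)])
v2: WRITE a=7  (a history now [(2, 7)])
READ a @v1: history=[(2, 7)] -> no version <= 1 -> NONE
v3: WRITE b=34  (b history now [(1, 30), (3, 34)])
READ a @v2: history=[(2, 7)] -> pick v2 -> 7
READ a @v3: history=[(2, 7)] -> pick v2 -> 7
READ a @v1: history=[(2, 7)] -> no version <= 1 -> NONE
READ a @v2: history=[(2, 7)] -> pick v2 -> 7
v4: WRITE a=34  (a history now [(2, 7), (4, 34)])
READ b @v1: history=[(1, 30), (3, 34)] -> pick v1 -> 30
READ b @v1: history=[(1, 30), (3, 34)] -> pick v1 -> 30
READ a @v2: history=[(2, 7), (4, 34)] -> pick v2 -> 7
READ b @v1: history=[(1, 30), (3, 34)] -> pick v1 -> 30
v5: WRITE a=5  (a history now [(2, 7), (4, 34), (5, 5)])
READ b @v2: history=[(1, 30), (3, 34)] -> pick v1 -> 30
READ a @v3: history=[(2, 7), (4, 34), (5, 5)] -> pick v2 -> 7
READ a @v3: history=[(2, 7), (4, 34), (5, 5)] -> pick v2 -> 7
v6: WRITE a=34  (a history now [(2, 7), (4, 34), (5, 5), (6, 34)])
v7: WRITE b=34  (b history now [(1, 30), (3, 34), (7, 34)])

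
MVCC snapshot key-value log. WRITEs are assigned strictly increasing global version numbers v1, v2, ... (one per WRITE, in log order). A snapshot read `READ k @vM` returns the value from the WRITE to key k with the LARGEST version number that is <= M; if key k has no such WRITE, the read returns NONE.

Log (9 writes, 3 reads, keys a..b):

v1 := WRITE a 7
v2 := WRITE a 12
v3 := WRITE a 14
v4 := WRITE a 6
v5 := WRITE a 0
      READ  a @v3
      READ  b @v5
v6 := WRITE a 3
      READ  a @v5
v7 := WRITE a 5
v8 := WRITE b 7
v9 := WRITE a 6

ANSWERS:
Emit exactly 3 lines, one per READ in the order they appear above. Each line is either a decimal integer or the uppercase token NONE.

v1: WRITE a=7  (a history now [(1, 7)])
v2: WRITE a=12  (a history now [(1, 7), (2, 12)])
v3: WRITE a=14  (a history now [(1, 7), (2, 12), (3, 14)])
v4: WRITE a=6  (a history now [(1, 7), (2, 12), (3, 14), (4, 6)])
v5: WRITE a=0  (a history now [(1, 7), (2, 12), (3, 14), (4, 6), (5, 0)])
READ a @v3: history=[(1, 7), (2, 12), (3, 14), (4, 6), (5, 0)] -> pick v3 -> 14
READ b @v5: history=[] -> no version <= 5 -> NONE
v6: WRITE a=3  (a history now [(1, 7), (2, 12), (3, 14), (4, 6), (5, 0), (6, 3)])
READ a @v5: history=[(1, 7), (2, 12), (3, 14), (4, 6), (5, 0), (6, 3)] -> pick v5 -> 0
v7: WRITE a=5  (a history now [(1, 7), (2, 12), (3, 14), (4, 6), (5, 0), (6, 3), (7, 5)])
v8: WRITE b=7  (b history now [(8, 7)])
v9: WRITE a=6  (a history now [(1, 7), (2, 12), (3, 14), (4, 6), (5, 0), (6, 3), (7, 5), (9, 6)])

Answer: 14
NONE
0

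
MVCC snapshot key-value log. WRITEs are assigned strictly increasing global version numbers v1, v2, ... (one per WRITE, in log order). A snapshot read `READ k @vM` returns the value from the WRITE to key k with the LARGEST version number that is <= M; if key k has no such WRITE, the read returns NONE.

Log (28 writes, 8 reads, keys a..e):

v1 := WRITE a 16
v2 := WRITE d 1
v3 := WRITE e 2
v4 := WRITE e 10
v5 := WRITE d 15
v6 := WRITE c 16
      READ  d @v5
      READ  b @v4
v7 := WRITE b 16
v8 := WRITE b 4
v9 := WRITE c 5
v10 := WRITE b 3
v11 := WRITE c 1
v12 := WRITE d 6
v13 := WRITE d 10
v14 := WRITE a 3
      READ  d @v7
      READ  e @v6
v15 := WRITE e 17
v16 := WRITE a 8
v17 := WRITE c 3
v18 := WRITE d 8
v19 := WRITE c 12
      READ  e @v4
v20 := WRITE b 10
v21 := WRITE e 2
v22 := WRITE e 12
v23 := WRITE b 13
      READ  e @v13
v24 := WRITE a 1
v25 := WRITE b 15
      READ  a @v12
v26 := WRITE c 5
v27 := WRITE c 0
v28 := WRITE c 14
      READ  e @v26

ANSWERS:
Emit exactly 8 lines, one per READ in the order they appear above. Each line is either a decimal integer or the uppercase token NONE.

Answer: 15
NONE
15
10
10
10
16
12

Derivation:
v1: WRITE a=16  (a history now [(1, 16)])
v2: WRITE d=1  (d history now [(2, 1)])
v3: WRITE e=2  (e history now [(3, 2)])
v4: WRITE e=10  (e history now [(3, 2), (4, 10)])
v5: WRITE d=15  (d history now [(2, 1), (5, 15)])
v6: WRITE c=16  (c history now [(6, 16)])
READ d @v5: history=[(2, 1), (5, 15)] -> pick v5 -> 15
READ b @v4: history=[] -> no version <= 4 -> NONE
v7: WRITE b=16  (b history now [(7, 16)])
v8: WRITE b=4  (b history now [(7, 16), (8, 4)])
v9: WRITE c=5  (c history now [(6, 16), (9, 5)])
v10: WRITE b=3  (b history now [(7, 16), (8, 4), (10, 3)])
v11: WRITE c=1  (c history now [(6, 16), (9, 5), (11, 1)])
v12: WRITE d=6  (d history now [(2, 1), (5, 15), (12, 6)])
v13: WRITE d=10  (d history now [(2, 1), (5, 15), (12, 6), (13, 10)])
v14: WRITE a=3  (a history now [(1, 16), (14, 3)])
READ d @v7: history=[(2, 1), (5, 15), (12, 6), (13, 10)] -> pick v5 -> 15
READ e @v6: history=[(3, 2), (4, 10)] -> pick v4 -> 10
v15: WRITE e=17  (e history now [(3, 2), (4, 10), (15, 17)])
v16: WRITE a=8  (a history now [(1, 16), (14, 3), (16, 8)])
v17: WRITE c=3  (c history now [(6, 16), (9, 5), (11, 1), (17, 3)])
v18: WRITE d=8  (d history now [(2, 1), (5, 15), (12, 6), (13, 10), (18, 8)])
v19: WRITE c=12  (c history now [(6, 16), (9, 5), (11, 1), (17, 3), (19, 12)])
READ e @v4: history=[(3, 2), (4, 10), (15, 17)] -> pick v4 -> 10
v20: WRITE b=10  (b history now [(7, 16), (8, 4), (10, 3), (20, 10)])
v21: WRITE e=2  (e history now [(3, 2), (4, 10), (15, 17), (21, 2)])
v22: WRITE e=12  (e history now [(3, 2), (4, 10), (15, 17), (21, 2), (22, 12)])
v23: WRITE b=13  (b history now [(7, 16), (8, 4), (10, 3), (20, 10), (23, 13)])
READ e @v13: history=[(3, 2), (4, 10), (15, 17), (21, 2), (22, 12)] -> pick v4 -> 10
v24: WRITE a=1  (a history now [(1, 16), (14, 3), (16, 8), (24, 1)])
v25: WRITE b=15  (b history now [(7, 16), (8, 4), (10, 3), (20, 10), (23, 13), (25, 15)])
READ a @v12: history=[(1, 16), (14, 3), (16, 8), (24, 1)] -> pick v1 -> 16
v26: WRITE c=5  (c history now [(6, 16), (9, 5), (11, 1), (17, 3), (19, 12), (26, 5)])
v27: WRITE c=0  (c history now [(6, 16), (9, 5), (11, 1), (17, 3), (19, 12), (26, 5), (27, 0)])
v28: WRITE c=14  (c history now [(6, 16), (9, 5), (11, 1), (17, 3), (19, 12), (26, 5), (27, 0), (28, 14)])
READ e @v26: history=[(3, 2), (4, 10), (15, 17), (21, 2), (22, 12)] -> pick v22 -> 12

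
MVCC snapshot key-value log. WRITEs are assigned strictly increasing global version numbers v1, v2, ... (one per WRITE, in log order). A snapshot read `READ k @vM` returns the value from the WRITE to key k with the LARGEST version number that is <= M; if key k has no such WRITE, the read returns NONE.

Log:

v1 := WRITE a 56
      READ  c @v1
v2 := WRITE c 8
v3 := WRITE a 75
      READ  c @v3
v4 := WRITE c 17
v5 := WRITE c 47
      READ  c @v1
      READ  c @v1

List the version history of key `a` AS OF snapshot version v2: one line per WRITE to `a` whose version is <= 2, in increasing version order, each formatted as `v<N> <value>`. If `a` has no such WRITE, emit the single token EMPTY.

Answer: v1 56

Derivation:
Scan writes for key=a with version <= 2:
  v1 WRITE a 56 -> keep
  v2 WRITE c 8 -> skip
  v3 WRITE a 75 -> drop (> snap)
  v4 WRITE c 17 -> skip
  v5 WRITE c 47 -> skip
Collected: [(1, 56)]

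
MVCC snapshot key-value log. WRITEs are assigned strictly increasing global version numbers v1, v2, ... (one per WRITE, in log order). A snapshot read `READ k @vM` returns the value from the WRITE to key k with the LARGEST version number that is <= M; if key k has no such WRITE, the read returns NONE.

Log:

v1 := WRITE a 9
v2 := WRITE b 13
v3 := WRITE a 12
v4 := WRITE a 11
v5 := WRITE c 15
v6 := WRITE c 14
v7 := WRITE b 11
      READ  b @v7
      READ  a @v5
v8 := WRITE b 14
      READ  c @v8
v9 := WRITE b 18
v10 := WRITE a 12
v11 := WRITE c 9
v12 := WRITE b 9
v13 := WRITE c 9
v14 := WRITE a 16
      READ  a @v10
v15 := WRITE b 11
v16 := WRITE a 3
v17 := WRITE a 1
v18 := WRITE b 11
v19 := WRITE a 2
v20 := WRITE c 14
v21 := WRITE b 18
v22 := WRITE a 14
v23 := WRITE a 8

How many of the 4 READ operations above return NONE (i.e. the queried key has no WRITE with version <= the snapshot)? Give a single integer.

Answer: 0

Derivation:
v1: WRITE a=9  (a history now [(1, 9)])
v2: WRITE b=13  (b history now [(2, 13)])
v3: WRITE a=12  (a history now [(1, 9), (3, 12)])
v4: WRITE a=11  (a history now [(1, 9), (3, 12), (4, 11)])
v5: WRITE c=15  (c history now [(5, 15)])
v6: WRITE c=14  (c history now [(5, 15), (6, 14)])
v7: WRITE b=11  (b history now [(2, 13), (7, 11)])
READ b @v7: history=[(2, 13), (7, 11)] -> pick v7 -> 11
READ a @v5: history=[(1, 9), (3, 12), (4, 11)] -> pick v4 -> 11
v8: WRITE b=14  (b history now [(2, 13), (7, 11), (8, 14)])
READ c @v8: history=[(5, 15), (6, 14)] -> pick v6 -> 14
v9: WRITE b=18  (b history now [(2, 13), (7, 11), (8, 14), (9, 18)])
v10: WRITE a=12  (a history now [(1, 9), (3, 12), (4, 11), (10, 12)])
v11: WRITE c=9  (c history now [(5, 15), (6, 14), (11, 9)])
v12: WRITE b=9  (b history now [(2, 13), (7, 11), (8, 14), (9, 18), (12, 9)])
v13: WRITE c=9  (c history now [(5, 15), (6, 14), (11, 9), (13, 9)])
v14: WRITE a=16  (a history now [(1, 9), (3, 12), (4, 11), (10, 12), (14, 16)])
READ a @v10: history=[(1, 9), (3, 12), (4, 11), (10, 12), (14, 16)] -> pick v10 -> 12
v15: WRITE b=11  (b history now [(2, 13), (7, 11), (8, 14), (9, 18), (12, 9), (15, 11)])
v16: WRITE a=3  (a history now [(1, 9), (3, 12), (4, 11), (10, 12), (14, 16), (16, 3)])
v17: WRITE a=1  (a history now [(1, 9), (3, 12), (4, 11), (10, 12), (14, 16), (16, 3), (17, 1)])
v18: WRITE b=11  (b history now [(2, 13), (7, 11), (8, 14), (9, 18), (12, 9), (15, 11), (18, 11)])
v19: WRITE a=2  (a history now [(1, 9), (3, 12), (4, 11), (10, 12), (14, 16), (16, 3), (17, 1), (19, 2)])
v20: WRITE c=14  (c history now [(5, 15), (6, 14), (11, 9), (13, 9), (20, 14)])
v21: WRITE b=18  (b history now [(2, 13), (7, 11), (8, 14), (9, 18), (12, 9), (15, 11), (18, 11), (21, 18)])
v22: WRITE a=14  (a history now [(1, 9), (3, 12), (4, 11), (10, 12), (14, 16), (16, 3), (17, 1), (19, 2), (22, 14)])
v23: WRITE a=8  (a history now [(1, 9), (3, 12), (4, 11), (10, 12), (14, 16), (16, 3), (17, 1), (19, 2), (22, 14), (23, 8)])
Read results in order: ['11', '11', '14', '12']
NONE count = 0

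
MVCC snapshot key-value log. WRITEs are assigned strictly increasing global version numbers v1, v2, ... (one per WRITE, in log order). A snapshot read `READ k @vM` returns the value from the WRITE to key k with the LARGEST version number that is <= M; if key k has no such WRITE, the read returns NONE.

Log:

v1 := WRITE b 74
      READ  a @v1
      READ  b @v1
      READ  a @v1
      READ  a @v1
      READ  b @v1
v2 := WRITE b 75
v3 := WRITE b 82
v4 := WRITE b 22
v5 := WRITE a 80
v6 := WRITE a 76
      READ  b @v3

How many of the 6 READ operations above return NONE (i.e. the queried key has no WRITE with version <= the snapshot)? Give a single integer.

v1: WRITE b=74  (b history now [(1, 74)])
READ a @v1: history=[] -> no version <= 1 -> NONE
READ b @v1: history=[(1, 74)] -> pick v1 -> 74
READ a @v1: history=[] -> no version <= 1 -> NONE
READ a @v1: history=[] -> no version <= 1 -> NONE
READ b @v1: history=[(1, 74)] -> pick v1 -> 74
v2: WRITE b=75  (b history now [(1, 74), (2, 75)])
v3: WRITE b=82  (b history now [(1, 74), (2, 75), (3, 82)])
v4: WRITE b=22  (b history now [(1, 74), (2, 75), (3, 82), (4, 22)])
v5: WRITE a=80  (a history now [(5, 80)])
v6: WRITE a=76  (a history now [(5, 80), (6, 76)])
READ b @v3: history=[(1, 74), (2, 75), (3, 82), (4, 22)] -> pick v3 -> 82
Read results in order: ['NONE', '74', 'NONE', 'NONE', '74', '82']
NONE count = 3

Answer: 3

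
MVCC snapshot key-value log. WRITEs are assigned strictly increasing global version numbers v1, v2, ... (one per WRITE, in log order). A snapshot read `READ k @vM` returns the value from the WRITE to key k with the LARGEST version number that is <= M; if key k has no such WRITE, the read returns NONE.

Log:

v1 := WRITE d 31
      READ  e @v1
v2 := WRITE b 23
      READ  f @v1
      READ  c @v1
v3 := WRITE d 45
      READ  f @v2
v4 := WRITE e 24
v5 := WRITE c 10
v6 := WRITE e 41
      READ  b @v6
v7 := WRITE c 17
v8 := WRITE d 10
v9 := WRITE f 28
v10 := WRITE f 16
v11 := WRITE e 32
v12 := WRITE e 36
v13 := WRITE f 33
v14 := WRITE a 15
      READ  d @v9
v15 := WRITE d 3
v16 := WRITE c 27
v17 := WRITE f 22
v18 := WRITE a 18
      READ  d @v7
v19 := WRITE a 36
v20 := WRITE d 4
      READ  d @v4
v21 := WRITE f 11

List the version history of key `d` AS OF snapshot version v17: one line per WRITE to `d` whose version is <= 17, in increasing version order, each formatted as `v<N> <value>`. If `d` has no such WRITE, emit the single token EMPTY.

Scan writes for key=d with version <= 17:
  v1 WRITE d 31 -> keep
  v2 WRITE b 23 -> skip
  v3 WRITE d 45 -> keep
  v4 WRITE e 24 -> skip
  v5 WRITE c 10 -> skip
  v6 WRITE e 41 -> skip
  v7 WRITE c 17 -> skip
  v8 WRITE d 10 -> keep
  v9 WRITE f 28 -> skip
  v10 WRITE f 16 -> skip
  v11 WRITE e 32 -> skip
  v12 WRITE e 36 -> skip
  v13 WRITE f 33 -> skip
  v14 WRITE a 15 -> skip
  v15 WRITE d 3 -> keep
  v16 WRITE c 27 -> skip
  v17 WRITE f 22 -> skip
  v18 WRITE a 18 -> skip
  v19 WRITE a 36 -> skip
  v20 WRITE d 4 -> drop (> snap)
  v21 WRITE f 11 -> skip
Collected: [(1, 31), (3, 45), (8, 10), (15, 3)]

Answer: v1 31
v3 45
v8 10
v15 3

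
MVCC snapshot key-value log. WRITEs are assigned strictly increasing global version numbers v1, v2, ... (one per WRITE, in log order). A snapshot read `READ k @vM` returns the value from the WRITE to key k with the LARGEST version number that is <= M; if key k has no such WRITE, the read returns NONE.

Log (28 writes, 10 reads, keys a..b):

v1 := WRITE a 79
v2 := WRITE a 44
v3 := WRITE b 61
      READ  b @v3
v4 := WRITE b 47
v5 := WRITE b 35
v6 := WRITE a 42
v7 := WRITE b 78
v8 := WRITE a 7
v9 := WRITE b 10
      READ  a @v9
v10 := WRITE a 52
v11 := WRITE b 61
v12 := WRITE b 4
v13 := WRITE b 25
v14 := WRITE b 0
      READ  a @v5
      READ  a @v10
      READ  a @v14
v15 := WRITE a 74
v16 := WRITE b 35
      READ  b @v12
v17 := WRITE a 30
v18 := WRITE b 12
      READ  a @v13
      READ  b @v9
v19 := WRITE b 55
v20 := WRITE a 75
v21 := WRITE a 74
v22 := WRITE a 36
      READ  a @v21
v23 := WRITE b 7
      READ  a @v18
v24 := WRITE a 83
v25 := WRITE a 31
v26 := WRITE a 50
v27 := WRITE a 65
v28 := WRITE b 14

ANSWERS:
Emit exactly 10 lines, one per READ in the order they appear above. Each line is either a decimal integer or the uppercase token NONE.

Answer: 61
7
44
52
52
4
52
10
74
30

Derivation:
v1: WRITE a=79  (a history now [(1, 79)])
v2: WRITE a=44  (a history now [(1, 79), (2, 44)])
v3: WRITE b=61  (b history now [(3, 61)])
READ b @v3: history=[(3, 61)] -> pick v3 -> 61
v4: WRITE b=47  (b history now [(3, 61), (4, 47)])
v5: WRITE b=35  (b history now [(3, 61), (4, 47), (5, 35)])
v6: WRITE a=42  (a history now [(1, 79), (2, 44), (6, 42)])
v7: WRITE b=78  (b history now [(3, 61), (4, 47), (5, 35), (7, 78)])
v8: WRITE a=7  (a history now [(1, 79), (2, 44), (6, 42), (8, 7)])
v9: WRITE b=10  (b history now [(3, 61), (4, 47), (5, 35), (7, 78), (9, 10)])
READ a @v9: history=[(1, 79), (2, 44), (6, 42), (8, 7)] -> pick v8 -> 7
v10: WRITE a=52  (a history now [(1, 79), (2, 44), (6, 42), (8, 7), (10, 52)])
v11: WRITE b=61  (b history now [(3, 61), (4, 47), (5, 35), (7, 78), (9, 10), (11, 61)])
v12: WRITE b=4  (b history now [(3, 61), (4, 47), (5, 35), (7, 78), (9, 10), (11, 61), (12, 4)])
v13: WRITE b=25  (b history now [(3, 61), (4, 47), (5, 35), (7, 78), (9, 10), (11, 61), (12, 4), (13, 25)])
v14: WRITE b=0  (b history now [(3, 61), (4, 47), (5, 35), (7, 78), (9, 10), (11, 61), (12, 4), (13, 25), (14, 0)])
READ a @v5: history=[(1, 79), (2, 44), (6, 42), (8, 7), (10, 52)] -> pick v2 -> 44
READ a @v10: history=[(1, 79), (2, 44), (6, 42), (8, 7), (10, 52)] -> pick v10 -> 52
READ a @v14: history=[(1, 79), (2, 44), (6, 42), (8, 7), (10, 52)] -> pick v10 -> 52
v15: WRITE a=74  (a history now [(1, 79), (2, 44), (6, 42), (8, 7), (10, 52), (15, 74)])
v16: WRITE b=35  (b history now [(3, 61), (4, 47), (5, 35), (7, 78), (9, 10), (11, 61), (12, 4), (13, 25), (14, 0), (16, 35)])
READ b @v12: history=[(3, 61), (4, 47), (5, 35), (7, 78), (9, 10), (11, 61), (12, 4), (13, 25), (14, 0), (16, 35)] -> pick v12 -> 4
v17: WRITE a=30  (a history now [(1, 79), (2, 44), (6, 42), (8, 7), (10, 52), (15, 74), (17, 30)])
v18: WRITE b=12  (b history now [(3, 61), (4, 47), (5, 35), (7, 78), (9, 10), (11, 61), (12, 4), (13, 25), (14, 0), (16, 35), (18, 12)])
READ a @v13: history=[(1, 79), (2, 44), (6, 42), (8, 7), (10, 52), (15, 74), (17, 30)] -> pick v10 -> 52
READ b @v9: history=[(3, 61), (4, 47), (5, 35), (7, 78), (9, 10), (11, 61), (12, 4), (13, 25), (14, 0), (16, 35), (18, 12)] -> pick v9 -> 10
v19: WRITE b=55  (b history now [(3, 61), (4, 47), (5, 35), (7, 78), (9, 10), (11, 61), (12, 4), (13, 25), (14, 0), (16, 35), (18, 12), (19, 55)])
v20: WRITE a=75  (a history now [(1, 79), (2, 44), (6, 42), (8, 7), (10, 52), (15, 74), (17, 30), (20, 75)])
v21: WRITE a=74  (a history now [(1, 79), (2, 44), (6, 42), (8, 7), (10, 52), (15, 74), (17, 30), (20, 75), (21, 74)])
v22: WRITE a=36  (a history now [(1, 79), (2, 44), (6, 42), (8, 7), (10, 52), (15, 74), (17, 30), (20, 75), (21, 74), (22, 36)])
READ a @v21: history=[(1, 79), (2, 44), (6, 42), (8, 7), (10, 52), (15, 74), (17, 30), (20, 75), (21, 74), (22, 36)] -> pick v21 -> 74
v23: WRITE b=7  (b history now [(3, 61), (4, 47), (5, 35), (7, 78), (9, 10), (11, 61), (12, 4), (13, 25), (14, 0), (16, 35), (18, 12), (19, 55), (23, 7)])
READ a @v18: history=[(1, 79), (2, 44), (6, 42), (8, 7), (10, 52), (15, 74), (17, 30), (20, 75), (21, 74), (22, 36)] -> pick v17 -> 30
v24: WRITE a=83  (a history now [(1, 79), (2, 44), (6, 42), (8, 7), (10, 52), (15, 74), (17, 30), (20, 75), (21, 74), (22, 36), (24, 83)])
v25: WRITE a=31  (a history now [(1, 79), (2, 44), (6, 42), (8, 7), (10, 52), (15, 74), (17, 30), (20, 75), (21, 74), (22, 36), (24, 83), (25, 31)])
v26: WRITE a=50  (a history now [(1, 79), (2, 44), (6, 42), (8, 7), (10, 52), (15, 74), (17, 30), (20, 75), (21, 74), (22, 36), (24, 83), (25, 31), (26, 50)])
v27: WRITE a=65  (a history now [(1, 79), (2, 44), (6, 42), (8, 7), (10, 52), (15, 74), (17, 30), (20, 75), (21, 74), (22, 36), (24, 83), (25, 31), (26, 50), (27, 65)])
v28: WRITE b=14  (b history now [(3, 61), (4, 47), (5, 35), (7, 78), (9, 10), (11, 61), (12, 4), (13, 25), (14, 0), (16, 35), (18, 12), (19, 55), (23, 7), (28, 14)])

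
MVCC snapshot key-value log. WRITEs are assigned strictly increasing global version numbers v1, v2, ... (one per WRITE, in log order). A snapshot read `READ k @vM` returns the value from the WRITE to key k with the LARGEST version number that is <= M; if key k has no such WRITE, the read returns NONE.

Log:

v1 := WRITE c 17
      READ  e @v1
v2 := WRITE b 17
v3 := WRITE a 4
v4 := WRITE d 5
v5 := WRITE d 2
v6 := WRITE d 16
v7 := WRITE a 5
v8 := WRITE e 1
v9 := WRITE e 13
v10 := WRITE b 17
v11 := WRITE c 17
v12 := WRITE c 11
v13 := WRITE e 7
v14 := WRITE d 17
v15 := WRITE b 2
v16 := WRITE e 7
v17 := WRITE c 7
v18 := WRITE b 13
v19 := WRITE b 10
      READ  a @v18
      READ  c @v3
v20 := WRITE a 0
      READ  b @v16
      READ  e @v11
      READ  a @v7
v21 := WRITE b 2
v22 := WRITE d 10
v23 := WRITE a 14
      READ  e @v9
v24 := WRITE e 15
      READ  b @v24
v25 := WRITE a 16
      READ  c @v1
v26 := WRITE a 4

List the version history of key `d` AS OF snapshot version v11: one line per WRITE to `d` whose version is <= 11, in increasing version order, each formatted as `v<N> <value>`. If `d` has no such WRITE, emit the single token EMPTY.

Scan writes for key=d with version <= 11:
  v1 WRITE c 17 -> skip
  v2 WRITE b 17 -> skip
  v3 WRITE a 4 -> skip
  v4 WRITE d 5 -> keep
  v5 WRITE d 2 -> keep
  v6 WRITE d 16 -> keep
  v7 WRITE a 5 -> skip
  v8 WRITE e 1 -> skip
  v9 WRITE e 13 -> skip
  v10 WRITE b 17 -> skip
  v11 WRITE c 17 -> skip
  v12 WRITE c 11 -> skip
  v13 WRITE e 7 -> skip
  v14 WRITE d 17 -> drop (> snap)
  v15 WRITE b 2 -> skip
  v16 WRITE e 7 -> skip
  v17 WRITE c 7 -> skip
  v18 WRITE b 13 -> skip
  v19 WRITE b 10 -> skip
  v20 WRITE a 0 -> skip
  v21 WRITE b 2 -> skip
  v22 WRITE d 10 -> drop (> snap)
  v23 WRITE a 14 -> skip
  v24 WRITE e 15 -> skip
  v25 WRITE a 16 -> skip
  v26 WRITE a 4 -> skip
Collected: [(4, 5), (5, 2), (6, 16)]

Answer: v4 5
v5 2
v6 16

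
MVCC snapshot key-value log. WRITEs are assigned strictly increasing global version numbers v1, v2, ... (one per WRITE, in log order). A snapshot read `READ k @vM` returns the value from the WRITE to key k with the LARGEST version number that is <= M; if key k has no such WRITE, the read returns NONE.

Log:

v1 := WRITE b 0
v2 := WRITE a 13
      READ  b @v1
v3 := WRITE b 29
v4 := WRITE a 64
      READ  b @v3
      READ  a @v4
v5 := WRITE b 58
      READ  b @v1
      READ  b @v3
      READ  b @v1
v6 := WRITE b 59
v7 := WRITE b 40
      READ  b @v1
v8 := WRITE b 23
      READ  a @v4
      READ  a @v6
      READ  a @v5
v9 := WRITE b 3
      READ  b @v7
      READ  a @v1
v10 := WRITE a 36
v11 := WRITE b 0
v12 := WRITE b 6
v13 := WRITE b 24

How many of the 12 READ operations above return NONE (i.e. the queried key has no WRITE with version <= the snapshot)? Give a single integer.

v1: WRITE b=0  (b history now [(1, 0)])
v2: WRITE a=13  (a history now [(2, 13)])
READ b @v1: history=[(1, 0)] -> pick v1 -> 0
v3: WRITE b=29  (b history now [(1, 0), (3, 29)])
v4: WRITE a=64  (a history now [(2, 13), (4, 64)])
READ b @v3: history=[(1, 0), (3, 29)] -> pick v3 -> 29
READ a @v4: history=[(2, 13), (4, 64)] -> pick v4 -> 64
v5: WRITE b=58  (b history now [(1, 0), (3, 29), (5, 58)])
READ b @v1: history=[(1, 0), (3, 29), (5, 58)] -> pick v1 -> 0
READ b @v3: history=[(1, 0), (3, 29), (5, 58)] -> pick v3 -> 29
READ b @v1: history=[(1, 0), (3, 29), (5, 58)] -> pick v1 -> 0
v6: WRITE b=59  (b history now [(1, 0), (3, 29), (5, 58), (6, 59)])
v7: WRITE b=40  (b history now [(1, 0), (3, 29), (5, 58), (6, 59), (7, 40)])
READ b @v1: history=[(1, 0), (3, 29), (5, 58), (6, 59), (7, 40)] -> pick v1 -> 0
v8: WRITE b=23  (b history now [(1, 0), (3, 29), (5, 58), (6, 59), (7, 40), (8, 23)])
READ a @v4: history=[(2, 13), (4, 64)] -> pick v4 -> 64
READ a @v6: history=[(2, 13), (4, 64)] -> pick v4 -> 64
READ a @v5: history=[(2, 13), (4, 64)] -> pick v4 -> 64
v9: WRITE b=3  (b history now [(1, 0), (3, 29), (5, 58), (6, 59), (7, 40), (8, 23), (9, 3)])
READ b @v7: history=[(1, 0), (3, 29), (5, 58), (6, 59), (7, 40), (8, 23), (9, 3)] -> pick v7 -> 40
READ a @v1: history=[(2, 13), (4, 64)] -> no version <= 1 -> NONE
v10: WRITE a=36  (a history now [(2, 13), (4, 64), (10, 36)])
v11: WRITE b=0  (b history now [(1, 0), (3, 29), (5, 58), (6, 59), (7, 40), (8, 23), (9, 3), (11, 0)])
v12: WRITE b=6  (b history now [(1, 0), (3, 29), (5, 58), (6, 59), (7, 40), (8, 23), (9, 3), (11, 0), (12, 6)])
v13: WRITE b=24  (b history now [(1, 0), (3, 29), (5, 58), (6, 59), (7, 40), (8, 23), (9, 3), (11, 0), (12, 6), (13, 24)])
Read results in order: ['0', '29', '64', '0', '29', '0', '0', '64', '64', '64', '40', 'NONE']
NONE count = 1

Answer: 1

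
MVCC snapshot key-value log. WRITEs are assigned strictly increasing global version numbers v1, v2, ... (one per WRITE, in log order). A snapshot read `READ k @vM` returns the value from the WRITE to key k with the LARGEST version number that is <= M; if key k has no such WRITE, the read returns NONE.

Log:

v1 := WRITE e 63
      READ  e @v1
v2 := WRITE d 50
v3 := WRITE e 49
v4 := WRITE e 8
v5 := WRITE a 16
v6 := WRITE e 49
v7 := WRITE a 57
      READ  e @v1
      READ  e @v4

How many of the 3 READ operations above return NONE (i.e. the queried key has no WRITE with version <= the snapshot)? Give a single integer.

v1: WRITE e=63  (e history now [(1, 63)])
READ e @v1: history=[(1, 63)] -> pick v1 -> 63
v2: WRITE d=50  (d history now [(2, 50)])
v3: WRITE e=49  (e history now [(1, 63), (3, 49)])
v4: WRITE e=8  (e history now [(1, 63), (3, 49), (4, 8)])
v5: WRITE a=16  (a history now [(5, 16)])
v6: WRITE e=49  (e history now [(1, 63), (3, 49), (4, 8), (6, 49)])
v7: WRITE a=57  (a history now [(5, 16), (7, 57)])
READ e @v1: history=[(1, 63), (3, 49), (4, 8), (6, 49)] -> pick v1 -> 63
READ e @v4: history=[(1, 63), (3, 49), (4, 8), (6, 49)] -> pick v4 -> 8
Read results in order: ['63', '63', '8']
NONE count = 0

Answer: 0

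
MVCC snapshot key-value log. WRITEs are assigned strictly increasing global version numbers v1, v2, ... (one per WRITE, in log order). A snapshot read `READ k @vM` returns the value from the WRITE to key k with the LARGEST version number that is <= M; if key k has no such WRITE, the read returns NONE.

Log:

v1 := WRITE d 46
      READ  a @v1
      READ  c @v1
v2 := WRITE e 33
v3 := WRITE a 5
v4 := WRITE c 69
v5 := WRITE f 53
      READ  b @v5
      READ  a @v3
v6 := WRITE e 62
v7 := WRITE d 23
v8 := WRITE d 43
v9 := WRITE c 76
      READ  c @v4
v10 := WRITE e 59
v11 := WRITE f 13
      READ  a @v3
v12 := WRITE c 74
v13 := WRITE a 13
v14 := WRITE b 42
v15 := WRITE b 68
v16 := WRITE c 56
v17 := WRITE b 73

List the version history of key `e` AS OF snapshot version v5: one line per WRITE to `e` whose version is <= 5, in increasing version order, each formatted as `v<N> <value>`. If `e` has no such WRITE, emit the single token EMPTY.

Scan writes for key=e with version <= 5:
  v1 WRITE d 46 -> skip
  v2 WRITE e 33 -> keep
  v3 WRITE a 5 -> skip
  v4 WRITE c 69 -> skip
  v5 WRITE f 53 -> skip
  v6 WRITE e 62 -> drop (> snap)
  v7 WRITE d 23 -> skip
  v8 WRITE d 43 -> skip
  v9 WRITE c 76 -> skip
  v10 WRITE e 59 -> drop (> snap)
  v11 WRITE f 13 -> skip
  v12 WRITE c 74 -> skip
  v13 WRITE a 13 -> skip
  v14 WRITE b 42 -> skip
  v15 WRITE b 68 -> skip
  v16 WRITE c 56 -> skip
  v17 WRITE b 73 -> skip
Collected: [(2, 33)]

Answer: v2 33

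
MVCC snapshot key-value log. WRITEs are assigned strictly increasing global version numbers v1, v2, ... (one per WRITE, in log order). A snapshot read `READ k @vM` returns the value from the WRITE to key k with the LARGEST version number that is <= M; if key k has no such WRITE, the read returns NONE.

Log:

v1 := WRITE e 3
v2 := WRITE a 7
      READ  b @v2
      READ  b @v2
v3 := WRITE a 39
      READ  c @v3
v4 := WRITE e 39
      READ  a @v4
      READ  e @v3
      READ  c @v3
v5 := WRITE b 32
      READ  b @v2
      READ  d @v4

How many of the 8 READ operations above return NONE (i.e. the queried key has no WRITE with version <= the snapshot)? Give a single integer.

Answer: 6

Derivation:
v1: WRITE e=3  (e history now [(1, 3)])
v2: WRITE a=7  (a history now [(2, 7)])
READ b @v2: history=[] -> no version <= 2 -> NONE
READ b @v2: history=[] -> no version <= 2 -> NONE
v3: WRITE a=39  (a history now [(2, 7), (3, 39)])
READ c @v3: history=[] -> no version <= 3 -> NONE
v4: WRITE e=39  (e history now [(1, 3), (4, 39)])
READ a @v4: history=[(2, 7), (3, 39)] -> pick v3 -> 39
READ e @v3: history=[(1, 3), (4, 39)] -> pick v1 -> 3
READ c @v3: history=[] -> no version <= 3 -> NONE
v5: WRITE b=32  (b history now [(5, 32)])
READ b @v2: history=[(5, 32)] -> no version <= 2 -> NONE
READ d @v4: history=[] -> no version <= 4 -> NONE
Read results in order: ['NONE', 'NONE', 'NONE', '39', '3', 'NONE', 'NONE', 'NONE']
NONE count = 6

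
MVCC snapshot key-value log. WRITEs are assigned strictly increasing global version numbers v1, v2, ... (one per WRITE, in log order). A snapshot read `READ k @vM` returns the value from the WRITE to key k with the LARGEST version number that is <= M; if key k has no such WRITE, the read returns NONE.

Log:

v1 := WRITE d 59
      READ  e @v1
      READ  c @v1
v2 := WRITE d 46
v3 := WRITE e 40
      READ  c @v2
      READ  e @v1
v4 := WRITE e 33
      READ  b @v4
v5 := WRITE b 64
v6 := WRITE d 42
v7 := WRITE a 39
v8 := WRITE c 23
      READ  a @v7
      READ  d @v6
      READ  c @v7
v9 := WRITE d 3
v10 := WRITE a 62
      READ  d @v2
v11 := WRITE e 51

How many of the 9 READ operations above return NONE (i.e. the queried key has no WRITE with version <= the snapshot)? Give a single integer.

Answer: 6

Derivation:
v1: WRITE d=59  (d history now [(1, 59)])
READ e @v1: history=[] -> no version <= 1 -> NONE
READ c @v1: history=[] -> no version <= 1 -> NONE
v2: WRITE d=46  (d history now [(1, 59), (2, 46)])
v3: WRITE e=40  (e history now [(3, 40)])
READ c @v2: history=[] -> no version <= 2 -> NONE
READ e @v1: history=[(3, 40)] -> no version <= 1 -> NONE
v4: WRITE e=33  (e history now [(3, 40), (4, 33)])
READ b @v4: history=[] -> no version <= 4 -> NONE
v5: WRITE b=64  (b history now [(5, 64)])
v6: WRITE d=42  (d history now [(1, 59), (2, 46), (6, 42)])
v7: WRITE a=39  (a history now [(7, 39)])
v8: WRITE c=23  (c history now [(8, 23)])
READ a @v7: history=[(7, 39)] -> pick v7 -> 39
READ d @v6: history=[(1, 59), (2, 46), (6, 42)] -> pick v6 -> 42
READ c @v7: history=[(8, 23)] -> no version <= 7 -> NONE
v9: WRITE d=3  (d history now [(1, 59), (2, 46), (6, 42), (9, 3)])
v10: WRITE a=62  (a history now [(7, 39), (10, 62)])
READ d @v2: history=[(1, 59), (2, 46), (6, 42), (9, 3)] -> pick v2 -> 46
v11: WRITE e=51  (e history now [(3, 40), (4, 33), (11, 51)])
Read results in order: ['NONE', 'NONE', 'NONE', 'NONE', 'NONE', '39', '42', 'NONE', '46']
NONE count = 6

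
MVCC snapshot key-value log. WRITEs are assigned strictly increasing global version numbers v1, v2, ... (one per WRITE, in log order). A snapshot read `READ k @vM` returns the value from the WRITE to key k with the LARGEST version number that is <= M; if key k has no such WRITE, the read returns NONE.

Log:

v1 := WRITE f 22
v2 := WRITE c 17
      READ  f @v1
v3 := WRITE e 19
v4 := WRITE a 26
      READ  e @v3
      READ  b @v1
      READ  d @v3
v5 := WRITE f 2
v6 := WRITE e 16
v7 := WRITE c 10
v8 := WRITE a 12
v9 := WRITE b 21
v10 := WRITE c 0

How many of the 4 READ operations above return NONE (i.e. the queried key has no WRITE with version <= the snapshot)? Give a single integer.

v1: WRITE f=22  (f history now [(1, 22)])
v2: WRITE c=17  (c history now [(2, 17)])
READ f @v1: history=[(1, 22)] -> pick v1 -> 22
v3: WRITE e=19  (e history now [(3, 19)])
v4: WRITE a=26  (a history now [(4, 26)])
READ e @v3: history=[(3, 19)] -> pick v3 -> 19
READ b @v1: history=[] -> no version <= 1 -> NONE
READ d @v3: history=[] -> no version <= 3 -> NONE
v5: WRITE f=2  (f history now [(1, 22), (5, 2)])
v6: WRITE e=16  (e history now [(3, 19), (6, 16)])
v7: WRITE c=10  (c history now [(2, 17), (7, 10)])
v8: WRITE a=12  (a history now [(4, 26), (8, 12)])
v9: WRITE b=21  (b history now [(9, 21)])
v10: WRITE c=0  (c history now [(2, 17), (7, 10), (10, 0)])
Read results in order: ['22', '19', 'NONE', 'NONE']
NONE count = 2

Answer: 2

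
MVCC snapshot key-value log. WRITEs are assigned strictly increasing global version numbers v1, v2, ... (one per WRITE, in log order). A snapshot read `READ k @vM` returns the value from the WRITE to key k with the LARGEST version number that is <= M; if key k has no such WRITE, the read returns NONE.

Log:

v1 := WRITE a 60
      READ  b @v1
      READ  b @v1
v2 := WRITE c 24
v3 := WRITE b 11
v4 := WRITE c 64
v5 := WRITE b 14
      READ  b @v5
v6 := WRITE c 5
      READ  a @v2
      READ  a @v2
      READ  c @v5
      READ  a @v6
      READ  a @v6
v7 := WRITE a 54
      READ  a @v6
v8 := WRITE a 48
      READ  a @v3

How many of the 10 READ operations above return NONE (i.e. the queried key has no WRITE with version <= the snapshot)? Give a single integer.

Answer: 2

Derivation:
v1: WRITE a=60  (a history now [(1, 60)])
READ b @v1: history=[] -> no version <= 1 -> NONE
READ b @v1: history=[] -> no version <= 1 -> NONE
v2: WRITE c=24  (c history now [(2, 24)])
v3: WRITE b=11  (b history now [(3, 11)])
v4: WRITE c=64  (c history now [(2, 24), (4, 64)])
v5: WRITE b=14  (b history now [(3, 11), (5, 14)])
READ b @v5: history=[(3, 11), (5, 14)] -> pick v5 -> 14
v6: WRITE c=5  (c history now [(2, 24), (4, 64), (6, 5)])
READ a @v2: history=[(1, 60)] -> pick v1 -> 60
READ a @v2: history=[(1, 60)] -> pick v1 -> 60
READ c @v5: history=[(2, 24), (4, 64), (6, 5)] -> pick v4 -> 64
READ a @v6: history=[(1, 60)] -> pick v1 -> 60
READ a @v6: history=[(1, 60)] -> pick v1 -> 60
v7: WRITE a=54  (a history now [(1, 60), (7, 54)])
READ a @v6: history=[(1, 60), (7, 54)] -> pick v1 -> 60
v8: WRITE a=48  (a history now [(1, 60), (7, 54), (8, 48)])
READ a @v3: history=[(1, 60), (7, 54), (8, 48)] -> pick v1 -> 60
Read results in order: ['NONE', 'NONE', '14', '60', '60', '64', '60', '60', '60', '60']
NONE count = 2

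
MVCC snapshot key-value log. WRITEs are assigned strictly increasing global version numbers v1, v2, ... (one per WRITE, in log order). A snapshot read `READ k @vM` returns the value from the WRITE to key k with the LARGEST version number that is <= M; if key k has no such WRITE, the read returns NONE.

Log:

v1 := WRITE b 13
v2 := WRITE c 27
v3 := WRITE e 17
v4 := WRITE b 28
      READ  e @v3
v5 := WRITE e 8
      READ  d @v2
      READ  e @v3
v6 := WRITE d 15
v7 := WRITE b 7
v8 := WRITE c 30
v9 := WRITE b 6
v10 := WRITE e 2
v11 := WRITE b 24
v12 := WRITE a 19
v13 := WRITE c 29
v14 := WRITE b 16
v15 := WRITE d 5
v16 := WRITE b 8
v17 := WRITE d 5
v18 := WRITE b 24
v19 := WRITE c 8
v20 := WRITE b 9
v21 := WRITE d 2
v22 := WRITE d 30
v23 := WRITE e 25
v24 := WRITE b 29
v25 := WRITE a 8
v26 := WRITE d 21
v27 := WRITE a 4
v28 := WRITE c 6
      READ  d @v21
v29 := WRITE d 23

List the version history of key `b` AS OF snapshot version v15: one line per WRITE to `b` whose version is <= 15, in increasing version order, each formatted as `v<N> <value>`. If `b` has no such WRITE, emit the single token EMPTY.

Answer: v1 13
v4 28
v7 7
v9 6
v11 24
v14 16

Derivation:
Scan writes for key=b with version <= 15:
  v1 WRITE b 13 -> keep
  v2 WRITE c 27 -> skip
  v3 WRITE e 17 -> skip
  v4 WRITE b 28 -> keep
  v5 WRITE e 8 -> skip
  v6 WRITE d 15 -> skip
  v7 WRITE b 7 -> keep
  v8 WRITE c 30 -> skip
  v9 WRITE b 6 -> keep
  v10 WRITE e 2 -> skip
  v11 WRITE b 24 -> keep
  v12 WRITE a 19 -> skip
  v13 WRITE c 29 -> skip
  v14 WRITE b 16 -> keep
  v15 WRITE d 5 -> skip
  v16 WRITE b 8 -> drop (> snap)
  v17 WRITE d 5 -> skip
  v18 WRITE b 24 -> drop (> snap)
  v19 WRITE c 8 -> skip
  v20 WRITE b 9 -> drop (> snap)
  v21 WRITE d 2 -> skip
  v22 WRITE d 30 -> skip
  v23 WRITE e 25 -> skip
  v24 WRITE b 29 -> drop (> snap)
  v25 WRITE a 8 -> skip
  v26 WRITE d 21 -> skip
  v27 WRITE a 4 -> skip
  v28 WRITE c 6 -> skip
  v29 WRITE d 23 -> skip
Collected: [(1, 13), (4, 28), (7, 7), (9, 6), (11, 24), (14, 16)]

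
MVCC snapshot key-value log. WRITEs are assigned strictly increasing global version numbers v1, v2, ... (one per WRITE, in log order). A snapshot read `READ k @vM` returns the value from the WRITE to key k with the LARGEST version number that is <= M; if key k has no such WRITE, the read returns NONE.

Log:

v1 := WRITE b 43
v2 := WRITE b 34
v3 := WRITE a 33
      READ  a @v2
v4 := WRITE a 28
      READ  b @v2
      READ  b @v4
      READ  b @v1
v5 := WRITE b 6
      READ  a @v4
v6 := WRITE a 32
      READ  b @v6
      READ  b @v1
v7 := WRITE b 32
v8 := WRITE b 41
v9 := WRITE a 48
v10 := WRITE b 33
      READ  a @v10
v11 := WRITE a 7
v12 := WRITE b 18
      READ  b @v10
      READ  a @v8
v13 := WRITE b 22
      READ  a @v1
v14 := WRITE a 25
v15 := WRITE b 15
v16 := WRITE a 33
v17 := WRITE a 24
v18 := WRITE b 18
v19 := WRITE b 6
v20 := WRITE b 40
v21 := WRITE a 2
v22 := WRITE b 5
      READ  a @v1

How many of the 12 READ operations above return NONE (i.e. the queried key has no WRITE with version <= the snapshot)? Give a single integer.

Answer: 3

Derivation:
v1: WRITE b=43  (b history now [(1, 43)])
v2: WRITE b=34  (b history now [(1, 43), (2, 34)])
v3: WRITE a=33  (a history now [(3, 33)])
READ a @v2: history=[(3, 33)] -> no version <= 2 -> NONE
v4: WRITE a=28  (a history now [(3, 33), (4, 28)])
READ b @v2: history=[(1, 43), (2, 34)] -> pick v2 -> 34
READ b @v4: history=[(1, 43), (2, 34)] -> pick v2 -> 34
READ b @v1: history=[(1, 43), (2, 34)] -> pick v1 -> 43
v5: WRITE b=6  (b history now [(1, 43), (2, 34), (5, 6)])
READ a @v4: history=[(3, 33), (4, 28)] -> pick v4 -> 28
v6: WRITE a=32  (a history now [(3, 33), (4, 28), (6, 32)])
READ b @v6: history=[(1, 43), (2, 34), (5, 6)] -> pick v5 -> 6
READ b @v1: history=[(1, 43), (2, 34), (5, 6)] -> pick v1 -> 43
v7: WRITE b=32  (b history now [(1, 43), (2, 34), (5, 6), (7, 32)])
v8: WRITE b=41  (b history now [(1, 43), (2, 34), (5, 6), (7, 32), (8, 41)])
v9: WRITE a=48  (a history now [(3, 33), (4, 28), (6, 32), (9, 48)])
v10: WRITE b=33  (b history now [(1, 43), (2, 34), (5, 6), (7, 32), (8, 41), (10, 33)])
READ a @v10: history=[(3, 33), (4, 28), (6, 32), (9, 48)] -> pick v9 -> 48
v11: WRITE a=7  (a history now [(3, 33), (4, 28), (6, 32), (9, 48), (11, 7)])
v12: WRITE b=18  (b history now [(1, 43), (2, 34), (5, 6), (7, 32), (8, 41), (10, 33), (12, 18)])
READ b @v10: history=[(1, 43), (2, 34), (5, 6), (7, 32), (8, 41), (10, 33), (12, 18)] -> pick v10 -> 33
READ a @v8: history=[(3, 33), (4, 28), (6, 32), (9, 48), (11, 7)] -> pick v6 -> 32
v13: WRITE b=22  (b history now [(1, 43), (2, 34), (5, 6), (7, 32), (8, 41), (10, 33), (12, 18), (13, 22)])
READ a @v1: history=[(3, 33), (4, 28), (6, 32), (9, 48), (11, 7)] -> no version <= 1 -> NONE
v14: WRITE a=25  (a history now [(3, 33), (4, 28), (6, 32), (9, 48), (11, 7), (14, 25)])
v15: WRITE b=15  (b history now [(1, 43), (2, 34), (5, 6), (7, 32), (8, 41), (10, 33), (12, 18), (13, 22), (15, 15)])
v16: WRITE a=33  (a history now [(3, 33), (4, 28), (6, 32), (9, 48), (11, 7), (14, 25), (16, 33)])
v17: WRITE a=24  (a history now [(3, 33), (4, 28), (6, 32), (9, 48), (11, 7), (14, 25), (16, 33), (17, 24)])
v18: WRITE b=18  (b history now [(1, 43), (2, 34), (5, 6), (7, 32), (8, 41), (10, 33), (12, 18), (13, 22), (15, 15), (18, 18)])
v19: WRITE b=6  (b history now [(1, 43), (2, 34), (5, 6), (7, 32), (8, 41), (10, 33), (12, 18), (13, 22), (15, 15), (18, 18), (19, 6)])
v20: WRITE b=40  (b history now [(1, 43), (2, 34), (5, 6), (7, 32), (8, 41), (10, 33), (12, 18), (13, 22), (15, 15), (18, 18), (19, 6), (20, 40)])
v21: WRITE a=2  (a history now [(3, 33), (4, 28), (6, 32), (9, 48), (11, 7), (14, 25), (16, 33), (17, 24), (21, 2)])
v22: WRITE b=5  (b history now [(1, 43), (2, 34), (5, 6), (7, 32), (8, 41), (10, 33), (12, 18), (13, 22), (15, 15), (18, 18), (19, 6), (20, 40), (22, 5)])
READ a @v1: history=[(3, 33), (4, 28), (6, 32), (9, 48), (11, 7), (14, 25), (16, 33), (17, 24), (21, 2)] -> no version <= 1 -> NONE
Read results in order: ['NONE', '34', '34', '43', '28', '6', '43', '48', '33', '32', 'NONE', 'NONE']
NONE count = 3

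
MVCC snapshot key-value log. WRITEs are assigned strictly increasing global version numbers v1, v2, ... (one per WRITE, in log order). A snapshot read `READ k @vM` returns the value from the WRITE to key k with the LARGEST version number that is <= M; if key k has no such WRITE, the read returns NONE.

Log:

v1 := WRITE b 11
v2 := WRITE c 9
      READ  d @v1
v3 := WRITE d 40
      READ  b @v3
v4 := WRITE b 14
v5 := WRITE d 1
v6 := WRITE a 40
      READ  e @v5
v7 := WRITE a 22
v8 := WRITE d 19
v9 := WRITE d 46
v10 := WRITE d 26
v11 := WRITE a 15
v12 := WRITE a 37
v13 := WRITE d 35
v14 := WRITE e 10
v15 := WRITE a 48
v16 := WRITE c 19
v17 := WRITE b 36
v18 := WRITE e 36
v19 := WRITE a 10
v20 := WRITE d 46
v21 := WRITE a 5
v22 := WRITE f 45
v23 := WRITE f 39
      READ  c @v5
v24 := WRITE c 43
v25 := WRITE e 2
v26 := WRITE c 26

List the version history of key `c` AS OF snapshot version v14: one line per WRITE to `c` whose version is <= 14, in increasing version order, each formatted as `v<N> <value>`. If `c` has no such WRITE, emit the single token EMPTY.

Answer: v2 9

Derivation:
Scan writes for key=c with version <= 14:
  v1 WRITE b 11 -> skip
  v2 WRITE c 9 -> keep
  v3 WRITE d 40 -> skip
  v4 WRITE b 14 -> skip
  v5 WRITE d 1 -> skip
  v6 WRITE a 40 -> skip
  v7 WRITE a 22 -> skip
  v8 WRITE d 19 -> skip
  v9 WRITE d 46 -> skip
  v10 WRITE d 26 -> skip
  v11 WRITE a 15 -> skip
  v12 WRITE a 37 -> skip
  v13 WRITE d 35 -> skip
  v14 WRITE e 10 -> skip
  v15 WRITE a 48 -> skip
  v16 WRITE c 19 -> drop (> snap)
  v17 WRITE b 36 -> skip
  v18 WRITE e 36 -> skip
  v19 WRITE a 10 -> skip
  v20 WRITE d 46 -> skip
  v21 WRITE a 5 -> skip
  v22 WRITE f 45 -> skip
  v23 WRITE f 39 -> skip
  v24 WRITE c 43 -> drop (> snap)
  v25 WRITE e 2 -> skip
  v26 WRITE c 26 -> drop (> snap)
Collected: [(2, 9)]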